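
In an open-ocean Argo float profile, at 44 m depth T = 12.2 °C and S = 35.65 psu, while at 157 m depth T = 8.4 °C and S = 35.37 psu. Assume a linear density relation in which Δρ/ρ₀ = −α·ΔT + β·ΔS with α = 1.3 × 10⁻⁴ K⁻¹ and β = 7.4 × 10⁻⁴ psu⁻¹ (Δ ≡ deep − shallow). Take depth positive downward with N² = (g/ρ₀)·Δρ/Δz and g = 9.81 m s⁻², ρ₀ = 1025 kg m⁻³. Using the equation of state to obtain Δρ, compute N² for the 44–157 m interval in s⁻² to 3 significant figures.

ΔT = -3.8 K, ΔS = -0.28 psu (deep − shallow).
Δρ/ρ₀ = −αΔT + βΔS = 4.94 × 10⁻⁴ − 2.072 × 10⁻⁴ = 2.868 × 10⁻⁴, so Δρ ≈ 0.2940 kg m⁻³.
N² = (g/ρ₀)·Δρ/Δz = g·(Δρ/ρ₀)/Δz = 9.81 × 2.868 × 10⁻⁴ / 113 = 2.4898 × 10⁻⁵ s⁻² ≈ 2.49 × 10⁻⁵ s⁻².

2.49 × 10⁻⁵ s⁻²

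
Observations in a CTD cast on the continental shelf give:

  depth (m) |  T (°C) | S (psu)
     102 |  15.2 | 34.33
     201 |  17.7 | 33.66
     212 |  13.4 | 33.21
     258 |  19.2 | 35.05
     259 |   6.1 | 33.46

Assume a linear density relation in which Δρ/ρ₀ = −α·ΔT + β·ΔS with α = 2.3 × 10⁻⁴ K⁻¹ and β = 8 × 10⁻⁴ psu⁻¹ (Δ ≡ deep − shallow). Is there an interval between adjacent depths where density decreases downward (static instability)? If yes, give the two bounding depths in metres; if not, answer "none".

Evaluate Δρ/ρ₀ = −αΔT + βΔS across each adjacent pair:
  102–201 m: −αΔT+βΔS = −(2.3 × 10⁻⁴)(+2.5)+(8 × 10⁻⁴)(-0.67) = -1.1 × 10⁻³ → UNSTABLE
  201–212 m: −αΔT+βΔS = −(2.3 × 10⁻⁴)(-4.3)+(8 × 10⁻⁴)(-0.45) = 6.3 × 10⁻⁴ → stable
  212–258 m: −αΔT+βΔS = −(2.3 × 10⁻⁴)(+5.8)+(8 × 10⁻⁴)(+1.84) = 1.4 × 10⁻⁴ → stable
  258–259 m: −αΔT+βΔS = −(2.3 × 10⁻⁴)(-13.1)+(8 × 10⁻⁴)(-1.59) = 1.7 × 10⁻³ → stable
The 102–201 m interval has Δρ < 0: lighter water underlies denser water.

102–201 m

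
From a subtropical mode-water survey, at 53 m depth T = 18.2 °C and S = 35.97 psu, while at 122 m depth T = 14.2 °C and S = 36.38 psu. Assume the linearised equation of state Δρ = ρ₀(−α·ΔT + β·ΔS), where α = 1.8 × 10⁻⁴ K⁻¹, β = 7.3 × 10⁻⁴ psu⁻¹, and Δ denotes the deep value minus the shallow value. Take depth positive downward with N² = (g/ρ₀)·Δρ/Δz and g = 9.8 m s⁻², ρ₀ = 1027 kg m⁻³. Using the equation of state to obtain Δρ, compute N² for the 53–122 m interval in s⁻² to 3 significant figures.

ΔT = -4.0 K, ΔS = +0.41 psu (deep − shallow).
Δρ/ρ₀ = −αΔT + βΔS = 7.20 × 10⁻⁴ + 2.993 × 10⁻⁴ = 1.0193 × 10⁻³, so Δρ ≈ 1.047 kg m⁻³.
N² = (g/ρ₀)·Δρ/Δz = g·(Δρ/ρ₀)/Δz = 9.8 × 1.0193 × 10⁻³ / 69 = 1.4477 × 10⁻⁴ s⁻² ≈ 1.45 × 10⁻⁴ s⁻².

1.45 × 10⁻⁴ s⁻²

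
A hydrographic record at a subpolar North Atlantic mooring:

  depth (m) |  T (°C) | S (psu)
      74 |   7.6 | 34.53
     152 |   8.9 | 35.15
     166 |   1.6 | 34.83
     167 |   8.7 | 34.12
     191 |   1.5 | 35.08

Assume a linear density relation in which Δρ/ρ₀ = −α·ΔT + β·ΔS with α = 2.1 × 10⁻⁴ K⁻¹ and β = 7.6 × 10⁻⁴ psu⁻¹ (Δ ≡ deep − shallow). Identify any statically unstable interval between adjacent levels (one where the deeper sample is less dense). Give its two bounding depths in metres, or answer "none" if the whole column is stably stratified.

166–167 m

Evaluate Δρ/ρ₀ = −αΔT + βΔS across each adjacent pair:
  74–152 m: −αΔT+βΔS = −(2.1 × 10⁻⁴)(+1.3)+(7.6 × 10⁻⁴)(+0.62) = 2.0 × 10⁻⁴ → stable
  152–166 m: −αΔT+βΔS = −(2.1 × 10⁻⁴)(-7.3)+(7.6 × 10⁻⁴)(-0.32) = 1.3 × 10⁻³ → stable
  166–167 m: −αΔT+βΔS = −(2.1 × 10⁻⁴)(+7.1)+(7.6 × 10⁻⁴)(-0.71) = -2.0 × 10⁻³ → UNSTABLE
  167–191 m: −αΔT+βΔS = −(2.1 × 10⁻⁴)(-7.2)+(7.6 × 10⁻⁴)(+0.96) = 2.2 × 10⁻³ → stable
The 166–167 m interval has Δρ < 0: lighter water underlies denser water.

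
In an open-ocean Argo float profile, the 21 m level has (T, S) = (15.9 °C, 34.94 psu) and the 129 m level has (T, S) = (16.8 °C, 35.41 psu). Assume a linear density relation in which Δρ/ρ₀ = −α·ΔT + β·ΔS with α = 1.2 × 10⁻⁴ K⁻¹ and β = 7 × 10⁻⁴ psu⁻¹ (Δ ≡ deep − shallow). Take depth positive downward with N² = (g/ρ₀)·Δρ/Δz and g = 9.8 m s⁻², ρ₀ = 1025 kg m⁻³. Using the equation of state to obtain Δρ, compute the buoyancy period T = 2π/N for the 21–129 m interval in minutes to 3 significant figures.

ΔT = +0.9 K, ΔS = +0.47 psu (deep − shallow).
Δρ/ρ₀ = −αΔT + βΔS = -1.08 × 10⁻⁴ + 3.29 × 10⁻⁴ = 2.21 × 10⁻⁴, so Δρ ≈ 0.2265 kg m⁻³.
N² = (g/ρ₀)·Δρ/Δz = g·(Δρ/ρ₀)/Δz = 9.8 × 2.21 × 10⁻⁴ / 108 = 2.0054 × 10⁻⁵ s⁻².
N = √(2.0054 × 10⁻⁵) = 4.4782 × 10⁻³ rad s⁻¹ → T = 2π/N = 1.4031 × 10³ s = 23.385 min ≈ 23.4 min.

23.4 min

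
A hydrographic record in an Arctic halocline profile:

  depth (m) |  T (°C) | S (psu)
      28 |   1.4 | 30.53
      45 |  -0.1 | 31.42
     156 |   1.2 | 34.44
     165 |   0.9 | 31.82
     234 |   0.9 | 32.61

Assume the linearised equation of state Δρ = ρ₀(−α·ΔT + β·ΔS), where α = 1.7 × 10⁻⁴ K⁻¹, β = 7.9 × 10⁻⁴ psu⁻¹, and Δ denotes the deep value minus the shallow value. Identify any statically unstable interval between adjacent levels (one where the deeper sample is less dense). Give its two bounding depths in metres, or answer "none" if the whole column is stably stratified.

156–165 m

Evaluate Δρ/ρ₀ = −αΔT + βΔS across each adjacent pair:
  28–45 m: −αΔT+βΔS = −(1.7 × 10⁻⁴)(-1.5)+(7.9 × 10⁻⁴)(+0.89) = 9.6 × 10⁻⁴ → stable
  45–156 m: −αΔT+βΔS = −(1.7 × 10⁻⁴)(+1.3)+(7.9 × 10⁻⁴)(+3.02) = 2.2 × 10⁻³ → stable
  156–165 m: −αΔT+βΔS = −(1.7 × 10⁻⁴)(-0.3)+(7.9 × 10⁻⁴)(-2.62) = -2.0 × 10⁻³ → UNSTABLE
  165–234 m: −αΔT+βΔS = −(1.7 × 10⁻⁴)(+0.0)+(7.9 × 10⁻⁴)(+0.79) = 6.2 × 10⁻⁴ → stable
The 156–165 m interval has Δρ < 0: lighter water underlies denser water.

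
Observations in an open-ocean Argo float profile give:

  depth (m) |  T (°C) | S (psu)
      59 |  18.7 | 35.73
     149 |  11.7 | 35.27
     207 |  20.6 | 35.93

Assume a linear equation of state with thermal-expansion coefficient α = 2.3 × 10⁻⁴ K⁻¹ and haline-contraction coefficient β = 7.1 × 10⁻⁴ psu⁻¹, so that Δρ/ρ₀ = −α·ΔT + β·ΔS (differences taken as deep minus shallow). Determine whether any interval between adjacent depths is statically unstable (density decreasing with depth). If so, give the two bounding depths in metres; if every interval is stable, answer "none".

149–207 m

Evaluate Δρ/ρ₀ = −αΔT + βΔS across each adjacent pair:
  59–149 m: −αΔT+βΔS = −(2.3 × 10⁻⁴)(-7.0)+(7.1 × 10⁻⁴)(-0.46) = 1.3 × 10⁻³ → stable
  149–207 m: −αΔT+βΔS = −(2.3 × 10⁻⁴)(+8.9)+(7.1 × 10⁻⁴)(+0.66) = -1.6 × 10⁻³ → UNSTABLE
The 149–207 m interval has Δρ < 0: lighter water underlies denser water.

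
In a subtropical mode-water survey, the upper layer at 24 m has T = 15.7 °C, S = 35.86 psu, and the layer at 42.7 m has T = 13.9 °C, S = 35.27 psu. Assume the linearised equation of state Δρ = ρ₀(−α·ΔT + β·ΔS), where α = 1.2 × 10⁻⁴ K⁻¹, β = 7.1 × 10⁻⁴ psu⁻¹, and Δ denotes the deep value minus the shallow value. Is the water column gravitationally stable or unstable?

unstable

ΔT = 13.9 − 15.7 = -1.8 K and ΔS = 35.27 − 35.86 = -0.59 psu (deep − shallow).
−αΔT = 2.16 × 10⁻⁴; βΔS = -4.189 × 10⁻⁴; sum Δρ/ρ₀ = -2.029 × 10⁻⁴.
Δρ/ρ₀ < 0, so Δρ < 0: deeper water is lighter → statically unstable; the column would overturn.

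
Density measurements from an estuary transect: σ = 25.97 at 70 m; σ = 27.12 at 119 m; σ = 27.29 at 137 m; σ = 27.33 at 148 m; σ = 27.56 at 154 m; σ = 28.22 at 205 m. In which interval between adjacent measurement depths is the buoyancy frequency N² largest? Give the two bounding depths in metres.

Compute the density gradient over each adjacent pair:
  70–119 m: Δρ/Δz = 1.15/49 = 0.023 kg m⁻⁴
  119–137 m: Δρ/Δz = 0.17/18 = 9.4 × 10⁻³ kg m⁻⁴
  137–148 m: Δρ/Δz = 0.04/11 = 3.6 × 10⁻³ kg m⁻⁴
  148–154 m: Δρ/Δz = 0.23/6 = 0.038 kg m⁻⁴
  154–205 m: Δρ/Δz = 0.66/51 = 0.013 kg m⁻⁴
The largest gradient is in the 148–154 m interval — the pycnocline.

148–154 m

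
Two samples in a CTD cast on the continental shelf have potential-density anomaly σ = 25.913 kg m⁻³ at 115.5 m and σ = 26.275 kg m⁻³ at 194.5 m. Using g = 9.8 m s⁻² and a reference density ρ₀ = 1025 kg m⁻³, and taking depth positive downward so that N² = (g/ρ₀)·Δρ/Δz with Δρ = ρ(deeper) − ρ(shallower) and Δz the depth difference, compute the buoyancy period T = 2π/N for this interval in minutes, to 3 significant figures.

15.8 min

Δρ = 1026.275 − 1025.913 = 0.362 kg m⁻³ over Δz = 194.5 − 115.5 = 79 m.
N² = (9.8/1025) × (0.362/79) = 4.3811 × 10⁻⁵ s⁻².
N = √(4.3811 × 10⁻⁵) = 6.6190 × 10⁻³ rad s⁻¹, so T = 2π/N = 949.27 s = 15.821 min ≈ 15.8 min.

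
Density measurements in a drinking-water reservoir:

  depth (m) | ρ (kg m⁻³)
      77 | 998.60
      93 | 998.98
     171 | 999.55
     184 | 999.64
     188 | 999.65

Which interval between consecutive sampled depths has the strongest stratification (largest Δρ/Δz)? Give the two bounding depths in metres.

Compute the density gradient over each adjacent pair:
  77–93 m: Δρ/Δz = 0.38/16 = 0.024 kg m⁻⁴
  93–171 m: Δρ/Δz = 0.57/78 = 7.3 × 10⁻³ kg m⁻⁴
  171–184 m: Δρ/Δz = 0.09/13 = 6.9 × 10⁻³ kg m⁻⁴
  184–188 m: Δρ/Δz = 0.01/4 = 2.5 × 10⁻³ kg m⁻⁴
The largest gradient is in the 77–93 m interval — the pycnocline.

77–93 m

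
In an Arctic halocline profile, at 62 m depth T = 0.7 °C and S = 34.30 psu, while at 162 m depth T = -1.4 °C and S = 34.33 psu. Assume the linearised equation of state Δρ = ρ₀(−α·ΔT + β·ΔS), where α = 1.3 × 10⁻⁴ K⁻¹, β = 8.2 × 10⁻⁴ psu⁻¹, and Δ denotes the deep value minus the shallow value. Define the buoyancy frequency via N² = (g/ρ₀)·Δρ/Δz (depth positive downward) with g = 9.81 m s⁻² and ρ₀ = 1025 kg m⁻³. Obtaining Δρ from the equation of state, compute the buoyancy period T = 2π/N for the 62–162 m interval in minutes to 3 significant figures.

ΔT = -2.1 K, ΔS = +0.03 psu (deep − shallow).
Δρ/ρ₀ = −αΔT + βΔS = 2.73 × 10⁻⁴ + 2.46 × 10⁻⁵ = 2.976 × 10⁻⁴, so Δρ ≈ 0.3050 kg m⁻³.
N² = (g/ρ₀)·Δρ/Δz = g·(Δρ/ρ₀)/Δz = 9.81 × 2.976 × 10⁻⁴ / 100 = 2.9195 × 10⁻⁵ s⁻².
N = √(2.9195 × 10⁻⁵) = 5.4032 × 10⁻³ rad s⁻¹ → T = 2π/N = 1.1629 × 10³ s = 19.382 min ≈ 19.4 min.

19.4 min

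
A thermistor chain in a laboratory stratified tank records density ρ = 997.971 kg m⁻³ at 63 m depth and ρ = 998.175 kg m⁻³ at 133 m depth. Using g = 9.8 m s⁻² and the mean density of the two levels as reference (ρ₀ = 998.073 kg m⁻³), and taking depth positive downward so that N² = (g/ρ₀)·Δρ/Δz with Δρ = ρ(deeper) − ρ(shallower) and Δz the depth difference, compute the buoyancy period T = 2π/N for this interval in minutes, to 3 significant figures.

Δρ = 998.175 − 997.971 = 0.204 kg m⁻³ over Δz = 133 − 63 = 70 m.
N² = (9.8/998.073) × (0.204/70) = 2.8615 × 10⁻⁵ s⁻².
N = √(2.8615 × 10⁻⁵) = 5.3493 × 10⁻³ rad s⁻¹, so T = 2π/N = 1.1746 × 10³ s = 19.577 min ≈ 19.6 min.

19.6 min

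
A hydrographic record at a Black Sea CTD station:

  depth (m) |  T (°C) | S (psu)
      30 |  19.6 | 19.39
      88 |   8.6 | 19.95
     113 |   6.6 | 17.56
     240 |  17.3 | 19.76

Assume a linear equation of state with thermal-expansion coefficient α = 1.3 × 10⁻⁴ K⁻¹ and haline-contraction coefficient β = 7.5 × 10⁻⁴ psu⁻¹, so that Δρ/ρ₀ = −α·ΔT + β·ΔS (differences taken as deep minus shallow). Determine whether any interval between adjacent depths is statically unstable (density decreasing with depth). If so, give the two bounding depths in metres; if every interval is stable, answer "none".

Evaluate Δρ/ρ₀ = −αΔT + βΔS across each adjacent pair:
  30–88 m: −αΔT+βΔS = −(1.3 × 10⁻⁴)(-11.0)+(7.5 × 10⁻⁴)(+0.56) = 1.8 × 10⁻³ → stable
  88–113 m: −αΔT+βΔS = −(1.3 × 10⁻⁴)(-2.0)+(7.5 × 10⁻⁴)(-2.39) = -1.5 × 10⁻³ → UNSTABLE
  113–240 m: −αΔT+βΔS = −(1.3 × 10⁻⁴)(+10.7)+(7.5 × 10⁻⁴)(+2.20) = 2.6 × 10⁻⁴ → stable
The 88–113 m interval has Δρ < 0: lighter water underlies denser water.

88–113 m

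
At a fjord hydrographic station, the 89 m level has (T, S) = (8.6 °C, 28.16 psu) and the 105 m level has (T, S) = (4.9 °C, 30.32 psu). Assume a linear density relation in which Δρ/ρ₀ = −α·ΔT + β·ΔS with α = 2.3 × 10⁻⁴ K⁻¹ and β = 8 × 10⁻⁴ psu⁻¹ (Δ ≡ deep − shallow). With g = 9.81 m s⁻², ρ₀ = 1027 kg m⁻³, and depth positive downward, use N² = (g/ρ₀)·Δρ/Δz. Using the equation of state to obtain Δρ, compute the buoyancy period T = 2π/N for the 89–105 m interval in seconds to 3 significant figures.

ΔT = -3.7 K, ΔS = +2.16 psu (deep − shallow).
Δρ/ρ₀ = −αΔT + βΔS = 8.51 × 10⁻⁴ + 1.728 × 10⁻³ = 2.579 × 10⁻³, so Δρ ≈ 2.649 kg m⁻³.
N² = (g/ρ₀)·Δρ/Δz = g·(Δρ/ρ₀)/Δz = 9.81 × 2.579 × 10⁻³ / 16 = 1.5812 × 10⁻³ s⁻².
N = √(1.5812 × 10⁻³) = 0.039764 rad s⁻¹ → T = 2π/N = 158.01 s ≈ 158 s.

158 s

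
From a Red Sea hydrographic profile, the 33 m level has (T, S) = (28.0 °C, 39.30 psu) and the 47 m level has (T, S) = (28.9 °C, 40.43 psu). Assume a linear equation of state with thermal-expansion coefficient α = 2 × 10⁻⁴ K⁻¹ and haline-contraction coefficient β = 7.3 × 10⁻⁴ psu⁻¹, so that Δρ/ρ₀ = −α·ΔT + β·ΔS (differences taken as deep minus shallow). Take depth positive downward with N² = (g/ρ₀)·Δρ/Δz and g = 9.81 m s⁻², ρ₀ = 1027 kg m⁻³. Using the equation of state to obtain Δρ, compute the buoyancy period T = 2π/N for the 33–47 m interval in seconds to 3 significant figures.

ΔT = +0.9 K, ΔS = +1.13 psu (deep − shallow).
Δρ/ρ₀ = −αΔT + βΔS = -1.80 × 10⁻⁴ + 8.249 × 10⁻⁴ = 6.449 × 10⁻⁴, so Δρ ≈ 0.6623 kg m⁻³.
N² = (g/ρ₀)·Δρ/Δz = g·(Δρ/ρ₀)/Δz = 9.81 × 6.449 × 10⁻⁴ / 14 = 4.5189 × 10⁻⁴ s⁻².
N = √(4.5189 × 10⁻⁴) = 0.021258 rad s⁻¹ → T = 2π/N = 295.57 s ≈ 296 s.

296 s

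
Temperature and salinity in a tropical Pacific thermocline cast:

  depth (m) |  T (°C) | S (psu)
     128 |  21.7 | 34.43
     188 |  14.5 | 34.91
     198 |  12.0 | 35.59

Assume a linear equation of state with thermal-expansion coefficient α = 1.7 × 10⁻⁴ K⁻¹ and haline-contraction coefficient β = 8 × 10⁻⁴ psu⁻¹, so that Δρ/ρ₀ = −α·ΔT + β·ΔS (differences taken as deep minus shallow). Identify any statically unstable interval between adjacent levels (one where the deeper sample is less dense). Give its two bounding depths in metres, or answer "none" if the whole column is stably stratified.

Evaluate Δρ/ρ₀ = −αΔT + βΔS across each adjacent pair:
  128–188 m: −αΔT+βΔS = −(1.7 × 10⁻⁴)(-7.2)+(8 × 10⁻⁴)(+0.48) = 1.6 × 10⁻³ → stable
  188–198 m: −αΔT+βΔS = −(1.7 × 10⁻⁴)(-2.5)+(8 × 10⁻⁴)(+0.68) = 9.7 × 10⁻⁴ → stable
Every interval has Δρ > 0: the column is stably stratified throughout.

none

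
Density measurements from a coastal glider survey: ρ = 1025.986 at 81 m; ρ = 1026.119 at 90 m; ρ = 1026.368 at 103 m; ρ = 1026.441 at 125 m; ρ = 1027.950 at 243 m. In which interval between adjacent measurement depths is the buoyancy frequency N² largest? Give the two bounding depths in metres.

90–103 m

Compute the density gradient over each adjacent pair:
  81–90 m: Δρ/Δz = 0.133/9 = 0.015 kg m⁻⁴
  90–103 m: Δρ/Δz = 0.249/13 = 0.019 kg m⁻⁴
  103–125 m: Δρ/Δz = 0.073/22 = 3.3 × 10⁻³ kg m⁻⁴
  125–243 m: Δρ/Δz = 1.509/118 = 0.013 kg m⁻⁴
The largest gradient is in the 90–103 m interval — the pycnocline.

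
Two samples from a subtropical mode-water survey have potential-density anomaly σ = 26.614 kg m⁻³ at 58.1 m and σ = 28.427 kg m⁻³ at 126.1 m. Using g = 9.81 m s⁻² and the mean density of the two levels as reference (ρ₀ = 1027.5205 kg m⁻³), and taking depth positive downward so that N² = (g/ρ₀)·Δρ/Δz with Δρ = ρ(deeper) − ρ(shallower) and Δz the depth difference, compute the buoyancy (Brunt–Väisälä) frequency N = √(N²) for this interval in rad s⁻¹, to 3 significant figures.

0.0160 rad s⁻¹

Δρ = 1028.427 − 1026.614 = 1.813 kg m⁻³ over Δz = 126.1 − 58.1 = 68 m.
N² = (9.81/1027.5205) × (1.813/68) = 2.5455 × 10⁻⁴ s⁻².
N = √(2.5455 × 10⁻⁴) = 0.015955 rad s⁻¹ ≈ 0.0160 rad s⁻¹.
A positive N² confirms static stability across the interval.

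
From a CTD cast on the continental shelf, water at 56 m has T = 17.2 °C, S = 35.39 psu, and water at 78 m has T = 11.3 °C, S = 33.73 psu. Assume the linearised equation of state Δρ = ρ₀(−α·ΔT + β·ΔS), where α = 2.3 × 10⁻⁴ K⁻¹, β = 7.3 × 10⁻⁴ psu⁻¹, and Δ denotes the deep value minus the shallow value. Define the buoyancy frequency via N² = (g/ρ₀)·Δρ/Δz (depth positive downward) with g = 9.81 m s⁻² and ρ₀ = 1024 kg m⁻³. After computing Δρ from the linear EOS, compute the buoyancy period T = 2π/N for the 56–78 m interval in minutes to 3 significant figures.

ΔT = -5.9 K, ΔS = -1.66 psu (deep − shallow).
Δρ/ρ₀ = −αΔT + βΔS = 1.357 × 10⁻³ − 1.2118 × 10⁻³ = 1.452 × 10⁻⁴, so Δρ ≈ 0.1487 kg m⁻³.
N² = (g/ρ₀)·Δρ/Δz = g·(Δρ/ρ₀)/Δz = 9.81 × 1.452 × 10⁻⁴ / 22 = 6.4746 × 10⁻⁵ s⁻².
N = √(6.4746 × 10⁻⁵) = 8.0465 × 10⁻³ rad s⁻¹ → T = 2π/N = 780.86 s = 13.014 min ≈ 13.0 min.

13.0 min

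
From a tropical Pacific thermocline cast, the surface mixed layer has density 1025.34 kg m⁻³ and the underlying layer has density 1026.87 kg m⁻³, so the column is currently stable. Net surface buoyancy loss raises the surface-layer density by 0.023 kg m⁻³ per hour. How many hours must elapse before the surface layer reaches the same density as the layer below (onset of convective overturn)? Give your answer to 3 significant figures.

Density deficit of the surface layer: 1026.87 − 1025.34 = 1.53 kg m⁻³.
Required change = 1.53 / 0.023 = 66.5 hours.

66.5 hours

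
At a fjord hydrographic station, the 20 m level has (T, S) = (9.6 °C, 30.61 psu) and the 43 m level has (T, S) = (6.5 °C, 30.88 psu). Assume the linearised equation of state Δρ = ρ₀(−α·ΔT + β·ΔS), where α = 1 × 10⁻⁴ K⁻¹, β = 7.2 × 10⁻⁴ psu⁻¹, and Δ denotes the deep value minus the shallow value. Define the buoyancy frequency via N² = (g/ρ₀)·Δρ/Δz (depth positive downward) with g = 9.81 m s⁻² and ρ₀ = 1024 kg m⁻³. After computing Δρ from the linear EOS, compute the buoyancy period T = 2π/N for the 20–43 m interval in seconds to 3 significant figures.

428 s

ΔT = -3.1 K, ΔS = +0.27 psu (deep − shallow).
Δρ/ρ₀ = −αΔT + βΔS = 3.10 × 10⁻⁴ + 1.944 × 10⁻⁴ = 5.044 × 10⁻⁴, so Δρ ≈ 0.5165 kg m⁻³.
N² = (g/ρ₀)·Δρ/Δz = g·(Δρ/ρ₀)/Δz = 9.81 × 5.044 × 10⁻⁴ / 23 = 2.1514 × 10⁻⁴ s⁻².
N = √(2.1514 × 10⁻⁴) = 0.014668 rad s⁻¹ → T = 2π/N = 428.36 s ≈ 428 s.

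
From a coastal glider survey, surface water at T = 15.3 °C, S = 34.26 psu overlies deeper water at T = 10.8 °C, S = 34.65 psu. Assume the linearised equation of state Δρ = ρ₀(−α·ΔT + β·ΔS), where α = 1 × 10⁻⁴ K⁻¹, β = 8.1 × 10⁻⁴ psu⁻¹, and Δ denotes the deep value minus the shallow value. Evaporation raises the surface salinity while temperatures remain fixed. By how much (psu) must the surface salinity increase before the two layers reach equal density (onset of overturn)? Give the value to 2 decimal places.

0.95 psu

Neutral buoyancy requires −α(T_deep − T_surf) + β(S_deep − S_surf′) = 0.
S_surf′ = S_deep − (α/β)·ΔT = 34.65 − (1 × 10⁻⁴/8.1 × 10⁻⁴)·(-4.5) = 35.2056 psu.
Increase required: 35.2056 − 34.26 = 0.9456 psu.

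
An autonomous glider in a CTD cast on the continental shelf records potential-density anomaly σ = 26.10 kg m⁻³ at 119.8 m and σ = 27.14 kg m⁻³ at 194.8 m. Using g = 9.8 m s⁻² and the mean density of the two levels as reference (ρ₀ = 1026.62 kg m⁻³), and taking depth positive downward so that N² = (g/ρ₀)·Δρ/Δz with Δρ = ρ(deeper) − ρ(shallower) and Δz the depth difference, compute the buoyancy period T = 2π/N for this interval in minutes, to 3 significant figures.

Δρ = 1027.14 − 1026.10 = 1.04 kg m⁻³ over Δz = 194.8 − 119.8 = 75 m.
N² = (9.8/1026.62) × (1.04/75) = 1.3237 × 10⁻⁴ s⁻².
N = √(1.3237 × 10⁻⁴) = 0.011505 rad s⁻¹, so T = 2π/N = 546.13 s = 9.1022 min ≈ 9.10 min.

9.10 min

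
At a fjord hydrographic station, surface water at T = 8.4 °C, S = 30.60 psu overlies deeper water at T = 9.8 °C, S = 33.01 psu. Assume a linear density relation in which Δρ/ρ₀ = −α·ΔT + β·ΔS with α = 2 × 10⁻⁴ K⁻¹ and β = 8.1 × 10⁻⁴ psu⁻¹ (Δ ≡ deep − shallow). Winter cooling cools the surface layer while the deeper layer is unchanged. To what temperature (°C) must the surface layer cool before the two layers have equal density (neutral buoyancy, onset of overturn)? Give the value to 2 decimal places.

Neutral buoyancy requires Δρ = 0, i.e. −α(T_deep − T_surf′) + β(S_deep − S_surf) = 0.
T_surf′ = T_deep − (β/α)·ΔS = 9.8 − (8.1 × 10⁻⁴/2 × 10⁻⁴)·(+2.41) = 0.0395 °C.
Cooling required: 8.4 − (0.0395) = 8.3605 °C.

0.04 °C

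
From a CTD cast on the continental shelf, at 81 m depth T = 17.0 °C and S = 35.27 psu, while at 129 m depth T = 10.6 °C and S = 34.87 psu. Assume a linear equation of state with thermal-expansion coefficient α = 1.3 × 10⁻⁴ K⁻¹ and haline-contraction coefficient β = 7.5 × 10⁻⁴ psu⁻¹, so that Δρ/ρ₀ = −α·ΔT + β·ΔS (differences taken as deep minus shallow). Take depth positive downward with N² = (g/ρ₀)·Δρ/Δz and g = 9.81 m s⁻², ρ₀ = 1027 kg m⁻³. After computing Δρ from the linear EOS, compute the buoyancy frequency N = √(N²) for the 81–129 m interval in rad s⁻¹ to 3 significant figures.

ΔT = -6.4 K, ΔS = -0.40 psu (deep − shallow).
Δρ/ρ₀ = −αΔT + βΔS = 8.32 × 10⁻⁴ − 3.00 × 10⁻⁴ = 5.32 × 10⁻⁴, so Δρ ≈ 0.5464 kg m⁻³.
N² = (g/ρ₀)·Δρ/Δz = g·(Δρ/ρ₀)/Δz = 9.81 × 5.32 × 10⁻⁴ / 48 = 1.0873 × 10⁻⁴ s⁻².
N = √(1.0873 × 10⁻⁴) = 0.010427 rad s⁻¹ ≈ 0.0104 rad s⁻¹.

0.0104 rad s⁻¹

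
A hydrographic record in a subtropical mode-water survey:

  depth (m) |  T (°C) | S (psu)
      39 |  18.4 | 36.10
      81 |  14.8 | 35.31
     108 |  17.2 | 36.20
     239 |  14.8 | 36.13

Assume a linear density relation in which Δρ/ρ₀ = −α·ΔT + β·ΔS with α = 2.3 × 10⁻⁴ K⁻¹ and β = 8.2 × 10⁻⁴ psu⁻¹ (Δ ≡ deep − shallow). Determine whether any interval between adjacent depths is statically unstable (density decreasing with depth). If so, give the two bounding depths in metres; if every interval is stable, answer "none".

none

Evaluate Δρ/ρ₀ = −αΔT + βΔS across each adjacent pair:
  39–81 m: −αΔT+βΔS = −(2.3 × 10⁻⁴)(-3.6)+(8.2 × 10⁻⁴)(-0.79) = 1.8 × 10⁻⁴ → stable
  81–108 m: −αΔT+βΔS = −(2.3 × 10⁻⁴)(+2.4)+(8.2 × 10⁻⁴)(+0.89) = 1.8 × 10⁻⁴ → stable
  108–239 m: −αΔT+βΔS = −(2.3 × 10⁻⁴)(-2.4)+(8.2 × 10⁻⁴)(-0.07) = 4.9 × 10⁻⁴ → stable
Every interval has Δρ > 0: the column is stably stratified throughout.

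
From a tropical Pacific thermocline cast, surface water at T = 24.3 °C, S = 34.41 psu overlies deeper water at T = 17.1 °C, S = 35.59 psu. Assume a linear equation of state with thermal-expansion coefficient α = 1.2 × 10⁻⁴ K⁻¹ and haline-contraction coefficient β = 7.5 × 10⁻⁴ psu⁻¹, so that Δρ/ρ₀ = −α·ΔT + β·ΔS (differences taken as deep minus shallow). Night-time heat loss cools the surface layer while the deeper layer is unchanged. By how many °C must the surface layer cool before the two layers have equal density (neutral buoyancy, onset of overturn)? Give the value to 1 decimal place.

Neutral buoyancy requires Δρ = 0, i.e. −α(T_deep − T_surf′) + β(S_deep − S_surf) = 0.
T_surf′ = T_deep − (β/α)·ΔS = 17.1 − (7.5 × 10⁻⁴/1.2 × 10⁻⁴)·(+1.18) = 9.725 °C.
Cooling required: 24.3 − (9.725) = 14.575 °C.

14.6 °C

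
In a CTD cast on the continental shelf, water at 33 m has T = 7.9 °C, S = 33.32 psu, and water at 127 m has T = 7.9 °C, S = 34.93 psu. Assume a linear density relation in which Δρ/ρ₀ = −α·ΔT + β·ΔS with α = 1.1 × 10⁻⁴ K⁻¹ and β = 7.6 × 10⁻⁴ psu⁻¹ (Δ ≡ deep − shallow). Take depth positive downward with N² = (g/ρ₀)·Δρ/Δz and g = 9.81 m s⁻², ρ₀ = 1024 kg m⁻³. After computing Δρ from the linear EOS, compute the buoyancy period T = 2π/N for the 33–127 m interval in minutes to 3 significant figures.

9.27 min

ΔT = +0.0 K, ΔS = +1.61 psu (deep − shallow).
Δρ/ρ₀ = −αΔT + βΔS = 0 + 1.2236 × 10⁻³ = 1.2236 × 10⁻³, so Δρ ≈ 1.253 kg m⁻³.
N² = (g/ρ₀)·Δρ/Δz = g·(Δρ/ρ₀)/Δz = 9.81 × 1.2236 × 10⁻³ / 94 = 1.2770 × 10⁻⁴ s⁻².
N = √(1.2770 × 10⁻⁴) = 0.011300 rad s⁻¹ → T = 2π/N = 556.03 s = 9.2672 min ≈ 9.27 min.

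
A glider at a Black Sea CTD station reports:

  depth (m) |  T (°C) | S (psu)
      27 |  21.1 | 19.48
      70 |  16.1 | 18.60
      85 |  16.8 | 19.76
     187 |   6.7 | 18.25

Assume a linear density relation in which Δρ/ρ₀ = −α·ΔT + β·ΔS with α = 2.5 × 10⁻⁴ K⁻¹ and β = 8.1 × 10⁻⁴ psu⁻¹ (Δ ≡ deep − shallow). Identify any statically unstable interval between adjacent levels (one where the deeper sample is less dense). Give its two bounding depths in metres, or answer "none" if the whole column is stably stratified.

Evaluate Δρ/ρ₀ = −αΔT + βΔS across each adjacent pair:
  27–70 m: −αΔT+βΔS = −(2.5 × 10⁻⁴)(-5.0)+(8.1 × 10⁻⁴)(-0.88) = 5.4 × 10⁻⁴ → stable
  70–85 m: −αΔT+βΔS = −(2.5 × 10⁻⁴)(+0.7)+(8.1 × 10⁻⁴)(+1.16) = 7.6 × 10⁻⁴ → stable
  85–187 m: −αΔT+βΔS = −(2.5 × 10⁻⁴)(-10.1)+(8.1 × 10⁻⁴)(-1.51) = 1.3 × 10⁻³ → stable
Every interval has Δρ > 0: the column is stably stratified throughout.

none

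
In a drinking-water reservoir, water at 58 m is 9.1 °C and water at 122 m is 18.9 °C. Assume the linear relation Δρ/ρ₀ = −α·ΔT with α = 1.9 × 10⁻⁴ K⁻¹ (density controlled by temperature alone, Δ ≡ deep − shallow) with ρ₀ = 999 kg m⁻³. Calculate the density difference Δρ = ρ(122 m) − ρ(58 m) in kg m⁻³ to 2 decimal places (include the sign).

ΔT = +9.8 K, Δρ/ρ₀ = −αΔT = -1.862 × 10⁻³.
Δρ = 999 × (-1.862 × 10⁻³) = -1.86 kg m⁻³.
Negative Δρ: lighter below, statically unstable.

-1.86 kg m⁻³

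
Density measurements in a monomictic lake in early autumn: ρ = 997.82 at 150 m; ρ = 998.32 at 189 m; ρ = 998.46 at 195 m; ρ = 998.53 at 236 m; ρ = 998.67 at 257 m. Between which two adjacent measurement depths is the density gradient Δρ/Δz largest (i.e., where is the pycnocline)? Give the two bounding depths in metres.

Compute the density gradient over each adjacent pair:
  150–189 m: Δρ/Δz = 0.50/39 = 0.013 kg m⁻⁴
  189–195 m: Δρ/Δz = 0.14/6 = 0.023 kg m⁻⁴
  195–236 m: Δρ/Δz = 0.07/41 = 1.7 × 10⁻³ kg m⁻⁴
  236–257 m: Δρ/Δz = 0.14/21 = 6.7 × 10⁻³ kg m⁻⁴
The largest gradient is in the 189–195 m interval — the pycnocline.

189–195 m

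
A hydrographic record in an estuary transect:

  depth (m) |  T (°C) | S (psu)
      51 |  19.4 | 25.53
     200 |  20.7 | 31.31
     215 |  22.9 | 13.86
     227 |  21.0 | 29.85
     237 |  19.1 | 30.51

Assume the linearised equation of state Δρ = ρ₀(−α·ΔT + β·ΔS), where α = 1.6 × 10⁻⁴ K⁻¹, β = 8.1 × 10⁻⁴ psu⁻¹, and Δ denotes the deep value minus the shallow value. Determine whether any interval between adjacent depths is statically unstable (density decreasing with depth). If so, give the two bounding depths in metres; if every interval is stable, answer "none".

Evaluate Δρ/ρ₀ = −αΔT + βΔS across each adjacent pair:
  51–200 m: −αΔT+βΔS = −(1.6 × 10⁻⁴)(+1.3)+(8.1 × 10⁻⁴)(+5.78) = 4.5 × 10⁻³ → stable
  200–215 m: −αΔT+βΔS = −(1.6 × 10⁻⁴)(+2.2)+(8.1 × 10⁻⁴)(-17.45) = -0.014 → UNSTABLE
  215–227 m: −αΔT+βΔS = −(1.6 × 10⁻⁴)(-1.9)+(8.1 × 10⁻⁴)(+15.99) = 0.013 → stable
  227–237 m: −αΔT+βΔS = −(1.6 × 10⁻⁴)(-1.9)+(8.1 × 10⁻⁴)(+0.66) = 8.4 × 10⁻⁴ → stable
The 200–215 m interval has Δρ < 0: lighter water underlies denser water.

200–215 m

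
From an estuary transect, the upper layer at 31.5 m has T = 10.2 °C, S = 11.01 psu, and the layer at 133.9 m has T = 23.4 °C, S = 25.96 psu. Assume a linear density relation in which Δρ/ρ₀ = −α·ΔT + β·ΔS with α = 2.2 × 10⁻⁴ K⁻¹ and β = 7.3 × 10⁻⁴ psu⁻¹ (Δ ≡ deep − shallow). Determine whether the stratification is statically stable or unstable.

ΔT = 23.4 − 10.2 = +13.2 K and ΔS = 25.96 − 11.01 = +14.95 psu (deep − shallow).
−αΔT = -2.904 × 10⁻³; βΔS = 0.0109135; sum Δρ/ρ₀ = 8.0095 × 10⁻³.
Δρ/ρ₀ > 0, so Δρ > 0: deeper water is denser → statically stable.

stable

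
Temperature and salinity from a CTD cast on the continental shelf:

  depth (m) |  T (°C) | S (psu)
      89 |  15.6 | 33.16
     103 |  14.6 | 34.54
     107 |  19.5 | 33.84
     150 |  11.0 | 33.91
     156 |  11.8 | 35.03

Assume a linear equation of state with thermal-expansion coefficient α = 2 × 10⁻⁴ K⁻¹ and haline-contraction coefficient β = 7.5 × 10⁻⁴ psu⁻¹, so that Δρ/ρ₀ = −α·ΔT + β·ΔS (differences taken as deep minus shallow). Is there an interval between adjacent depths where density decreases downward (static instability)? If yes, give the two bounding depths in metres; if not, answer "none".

103–107 m

Evaluate Δρ/ρ₀ = −αΔT + βΔS across each adjacent pair:
  89–103 m: −αΔT+βΔS = −(2 × 10⁻⁴)(-1.0)+(7.5 × 10⁻⁴)(+1.38) = 1.2 × 10⁻³ → stable
  103–107 m: −αΔT+βΔS = −(2 × 10⁻⁴)(+4.9)+(7.5 × 10⁻⁴)(-0.70) = -1.5 × 10⁻³ → UNSTABLE
  107–150 m: −αΔT+βΔS = −(2 × 10⁻⁴)(-8.5)+(7.5 × 10⁻⁴)(+0.07) = 1.8 × 10⁻³ → stable
  150–156 m: −αΔT+βΔS = −(2 × 10⁻⁴)(+0.8)+(7.5 × 10⁻⁴)(+1.12) = 6.8 × 10⁻⁴ → stable
The 103–107 m interval has Δρ < 0: lighter water underlies denser water.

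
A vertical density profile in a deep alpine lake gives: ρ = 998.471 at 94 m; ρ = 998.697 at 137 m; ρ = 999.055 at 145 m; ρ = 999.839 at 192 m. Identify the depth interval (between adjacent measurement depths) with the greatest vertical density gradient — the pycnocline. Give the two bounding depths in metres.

Compute the density gradient over each adjacent pair:
  94–137 m: Δρ/Δz = 0.226/43 = 5.3 × 10⁻³ kg m⁻⁴
  137–145 m: Δρ/Δz = 0.358/8 = 0.045 kg m⁻⁴
  145–192 m: Δρ/Δz = 0.784/47 = 0.017 kg m⁻⁴
The largest gradient is in the 137–145 m interval — the pycnocline.

137–145 m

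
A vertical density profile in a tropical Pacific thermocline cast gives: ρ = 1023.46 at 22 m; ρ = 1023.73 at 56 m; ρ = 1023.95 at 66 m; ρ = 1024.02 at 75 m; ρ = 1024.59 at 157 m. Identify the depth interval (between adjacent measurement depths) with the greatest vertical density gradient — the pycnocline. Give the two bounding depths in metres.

Compute the density gradient over each adjacent pair:
  22–56 m: Δρ/Δz = 0.27/34 = 7.9 × 10⁻³ kg m⁻⁴
  56–66 m: Δρ/Δz = 0.22/10 = 0.022 kg m⁻⁴
  66–75 m: Δρ/Δz = 0.07/9 = 7.8 × 10⁻³ kg m⁻⁴
  75–157 m: Δρ/Δz = 0.57/82 = 7.0 × 10⁻³ kg m⁻⁴
The largest gradient is in the 56–66 m interval — the pycnocline.

56–66 m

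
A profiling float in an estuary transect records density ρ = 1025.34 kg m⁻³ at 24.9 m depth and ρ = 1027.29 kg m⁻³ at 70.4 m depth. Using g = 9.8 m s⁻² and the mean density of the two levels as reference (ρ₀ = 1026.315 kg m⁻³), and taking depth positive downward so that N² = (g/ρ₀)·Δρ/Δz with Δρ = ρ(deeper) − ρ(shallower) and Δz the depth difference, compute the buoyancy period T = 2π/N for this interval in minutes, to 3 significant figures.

Δρ = 1027.29 − 1025.34 = 1.95 kg m⁻³ over Δz = 70.4 − 24.9 = 45.5 m.
N² = (9.8/1026.315) × (1.95/45.5) = 4.0923 × 10⁻⁴ s⁻².
N = √(4.0923 × 10⁻⁴) = 0.020229 rad s⁻¹, so T = 2π/N = 310.60 s = 5.1767 min ≈ 5.18 min.

5.18 min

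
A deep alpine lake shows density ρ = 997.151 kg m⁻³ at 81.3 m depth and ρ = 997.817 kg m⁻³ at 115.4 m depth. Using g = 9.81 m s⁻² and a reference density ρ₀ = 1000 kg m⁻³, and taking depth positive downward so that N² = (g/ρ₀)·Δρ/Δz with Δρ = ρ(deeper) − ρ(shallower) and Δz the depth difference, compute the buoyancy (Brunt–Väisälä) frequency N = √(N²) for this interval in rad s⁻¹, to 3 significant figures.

Δρ = 997.817 − 997.151 = 0.666 kg m⁻³ over Δz = 115.4 − 81.3 = 34.1 m.
N² = (9.81/1000) × (0.666/34.1) = 1.9160 × 10⁻⁴ s⁻².
N = √(1.9160 × 10⁻⁴) = 0.013842 rad s⁻¹ ≈ 0.0138 rad s⁻¹.

0.0138 rad s⁻¹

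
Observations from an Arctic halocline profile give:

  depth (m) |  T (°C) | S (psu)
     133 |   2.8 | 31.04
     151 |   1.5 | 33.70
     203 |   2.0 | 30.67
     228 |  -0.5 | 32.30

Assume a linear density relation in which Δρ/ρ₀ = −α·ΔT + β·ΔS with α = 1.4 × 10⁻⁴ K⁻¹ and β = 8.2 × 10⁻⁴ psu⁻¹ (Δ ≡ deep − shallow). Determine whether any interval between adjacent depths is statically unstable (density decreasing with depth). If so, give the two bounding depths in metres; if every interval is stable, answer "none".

151–203 m

Evaluate Δρ/ρ₀ = −αΔT + βΔS across each adjacent pair:
  133–151 m: −αΔT+βΔS = −(1.4 × 10⁻⁴)(-1.3)+(8.2 × 10⁻⁴)(+2.66) = 2.4 × 10⁻³ → stable
  151–203 m: −αΔT+βΔS = −(1.4 × 10⁻⁴)(+0.5)+(8.2 × 10⁻⁴)(-3.03) = -2.6 × 10⁻³ → UNSTABLE
  203–228 m: −αΔT+βΔS = −(1.4 × 10⁻⁴)(-2.5)+(8.2 × 10⁻⁴)(+1.63) = 1.7 × 10⁻³ → stable
The 151–203 m interval has Δρ < 0: lighter water underlies denser water.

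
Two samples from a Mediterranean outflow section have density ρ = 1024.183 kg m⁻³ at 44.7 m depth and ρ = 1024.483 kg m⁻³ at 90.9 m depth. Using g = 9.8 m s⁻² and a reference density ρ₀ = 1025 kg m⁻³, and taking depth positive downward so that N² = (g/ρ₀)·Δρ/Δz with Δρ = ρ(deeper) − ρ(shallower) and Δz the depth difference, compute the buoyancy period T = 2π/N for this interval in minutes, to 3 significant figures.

Δρ = 1024.483 − 1024.183 = 0.300 kg m⁻³ over Δz = 90.9 − 44.7 = 46.2 m.
N² = (9.8/1025) × (0.300/46.2) = 6.2084 × 10⁻⁵ s⁻².
N = √(6.2084 × 10⁻⁵) = 7.8793 × 10⁻³ rad s⁻¹, so T = 2π/N = 797.43 s = 13.290 min ≈ 13.3 min.

13.3 min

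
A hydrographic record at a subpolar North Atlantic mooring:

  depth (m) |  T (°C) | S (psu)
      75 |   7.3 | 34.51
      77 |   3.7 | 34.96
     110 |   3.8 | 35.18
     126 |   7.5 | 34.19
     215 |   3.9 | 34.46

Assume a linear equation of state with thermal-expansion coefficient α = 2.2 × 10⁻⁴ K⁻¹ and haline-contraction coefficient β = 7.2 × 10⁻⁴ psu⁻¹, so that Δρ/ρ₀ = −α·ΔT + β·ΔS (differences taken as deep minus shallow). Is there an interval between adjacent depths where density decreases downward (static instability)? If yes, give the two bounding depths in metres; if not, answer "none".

Evaluate Δρ/ρ₀ = −αΔT + βΔS across each adjacent pair:
  75–77 m: −αΔT+βΔS = −(2.2 × 10⁻⁴)(-3.6)+(7.2 × 10⁻⁴)(+0.45) = 1.1 × 10⁻³ → stable
  77–110 m: −αΔT+βΔS = −(2.2 × 10⁻⁴)(+0.1)+(7.2 × 10⁻⁴)(+0.22) = 1.4 × 10⁻⁴ → stable
  110–126 m: −αΔT+βΔS = −(2.2 × 10⁻⁴)(+3.7)+(7.2 × 10⁻⁴)(-0.99) = -1.5 × 10⁻³ → UNSTABLE
  126–215 m: −αΔT+βΔS = −(2.2 × 10⁻⁴)(-3.6)+(7.2 × 10⁻⁴)(+0.27) = 9.9 × 10⁻⁴ → stable
The 110–126 m interval has Δρ < 0: lighter water underlies denser water.

110–126 m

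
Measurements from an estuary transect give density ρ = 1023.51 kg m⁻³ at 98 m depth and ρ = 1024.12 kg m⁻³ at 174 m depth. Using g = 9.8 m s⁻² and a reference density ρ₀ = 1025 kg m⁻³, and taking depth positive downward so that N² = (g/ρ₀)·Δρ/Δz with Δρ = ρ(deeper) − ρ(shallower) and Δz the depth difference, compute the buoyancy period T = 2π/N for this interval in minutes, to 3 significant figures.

12.0 min

Δρ = 1024.12 − 1023.51 = 0.61 kg m⁻³ over Δz = 174 − 98 = 76 m.
N² = (9.8/1025) × (0.61/76) = 7.6739 × 10⁻⁵ s⁻².
N = √(7.6739 × 10⁻⁵) = 8.7601 × 10⁻³ rad s⁻¹, so T = 2π/N = 717.25 s = 11.954 min ≈ 12.0 min.
A positive N² confirms static stability across the interval.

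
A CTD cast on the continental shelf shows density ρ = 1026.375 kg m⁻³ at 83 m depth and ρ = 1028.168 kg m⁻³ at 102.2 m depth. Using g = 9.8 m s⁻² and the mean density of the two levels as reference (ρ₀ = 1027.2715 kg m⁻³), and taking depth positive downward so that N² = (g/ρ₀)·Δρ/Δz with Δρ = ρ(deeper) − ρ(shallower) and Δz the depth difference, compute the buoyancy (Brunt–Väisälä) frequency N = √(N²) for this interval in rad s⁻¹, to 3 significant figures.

0.0298 rad s⁻¹

Δρ = 1028.168 − 1026.375 = 1.793 kg m⁻³ over Δz = 102.2 − 83 = 19.2 m.
N² = (9.8/1027.2715) × (1.793/19.2) = 8.9088 × 10⁻⁴ s⁻².
N = √(8.9088 × 10⁻⁴) = 0.029848 rad s⁻¹ ≈ 0.0298 rad s⁻¹.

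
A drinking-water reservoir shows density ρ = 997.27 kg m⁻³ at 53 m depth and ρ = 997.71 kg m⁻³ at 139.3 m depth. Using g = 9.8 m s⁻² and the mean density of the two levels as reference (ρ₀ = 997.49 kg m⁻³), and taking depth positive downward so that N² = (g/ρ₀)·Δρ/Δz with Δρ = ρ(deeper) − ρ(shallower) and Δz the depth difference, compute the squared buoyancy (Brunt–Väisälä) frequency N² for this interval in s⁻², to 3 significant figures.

Δρ = 997.71 − 997.27 = 0.44 kg m⁻³ over Δz = 139.3 − 53 = 86.3 m.
N² = (9.8/997.49) × (0.44/86.3) = 5.0091 × 10⁻⁵ s⁻² ≈ 5.01 × 10⁻⁵ s⁻².
Since Δρ > 0 the layer is stably stratified.

5.01 × 10⁻⁵ s⁻²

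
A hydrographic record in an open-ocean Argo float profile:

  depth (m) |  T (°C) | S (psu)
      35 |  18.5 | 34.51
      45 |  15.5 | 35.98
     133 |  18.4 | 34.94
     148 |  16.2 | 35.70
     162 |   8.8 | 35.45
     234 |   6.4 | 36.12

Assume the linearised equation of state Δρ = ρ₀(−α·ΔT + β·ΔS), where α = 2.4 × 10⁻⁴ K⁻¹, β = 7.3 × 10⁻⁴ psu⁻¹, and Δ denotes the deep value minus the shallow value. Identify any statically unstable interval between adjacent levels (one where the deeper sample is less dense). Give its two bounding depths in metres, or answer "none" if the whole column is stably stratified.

45–133 m

Evaluate Δρ/ρ₀ = −αΔT + βΔS across each adjacent pair:
  35–45 m: −αΔT+βΔS = −(2.4 × 10⁻⁴)(-3.0)+(7.3 × 10⁻⁴)(+1.47) = 1.8 × 10⁻³ → stable
  45–133 m: −αΔT+βΔS = −(2.4 × 10⁻⁴)(+2.9)+(7.3 × 10⁻⁴)(-1.04) = -1.5 × 10⁻³ → UNSTABLE
  133–148 m: −αΔT+βΔS = −(2.4 × 10⁻⁴)(-2.2)+(7.3 × 10⁻⁴)(+0.76) = 1.1 × 10⁻³ → stable
  148–162 m: −αΔT+βΔS = −(2.4 × 10⁻⁴)(-7.4)+(7.3 × 10⁻⁴)(-0.25) = 1.6 × 10⁻³ → stable
  162–234 m: −αΔT+βΔS = −(2.4 × 10⁻⁴)(-2.4)+(7.3 × 10⁻⁴)(+0.67) = 1.1 × 10⁻³ → stable
The 45–133 m interval has Δρ < 0: lighter water underlies denser water.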